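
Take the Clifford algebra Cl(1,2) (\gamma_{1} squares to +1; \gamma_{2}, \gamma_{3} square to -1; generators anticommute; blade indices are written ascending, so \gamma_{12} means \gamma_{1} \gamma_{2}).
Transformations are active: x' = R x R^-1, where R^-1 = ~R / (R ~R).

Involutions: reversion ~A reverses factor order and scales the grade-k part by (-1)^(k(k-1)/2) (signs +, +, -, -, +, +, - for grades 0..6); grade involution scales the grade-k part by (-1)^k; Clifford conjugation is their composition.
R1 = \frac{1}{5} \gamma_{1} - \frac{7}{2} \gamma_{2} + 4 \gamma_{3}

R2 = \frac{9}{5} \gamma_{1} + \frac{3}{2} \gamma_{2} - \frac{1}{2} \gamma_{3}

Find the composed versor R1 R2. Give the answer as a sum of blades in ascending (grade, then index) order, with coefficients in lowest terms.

Distribute over the terms of R1 (each basis-blade product reordered to ascending indices, repeated generators contracted through their squares):
(\frac{1}{5} \gamma_{1}) R2 = \frac{9}{25} + \frac{3}{10} \gamma_{12} - \frac{1}{10} \gamma_{13}
(-\frac{7}{2} \gamma_{2}) R2 = \frac{21}{4} + \frac{63}{10} \gamma_{12} + \frac{7}{4} \gamma_{23}
(4 \gamma_{3}) R2 = 2 - \frac{36}{5} \gamma_{13} - 6 \gamma_{23}
Summing the partial products and collecting blades:
Answer: \frac{761}{100} + \frac{33}{5} \gamma_{12} - \frac{73}{10} \gamma_{13} - \frac{17}{4} \gamma_{23}


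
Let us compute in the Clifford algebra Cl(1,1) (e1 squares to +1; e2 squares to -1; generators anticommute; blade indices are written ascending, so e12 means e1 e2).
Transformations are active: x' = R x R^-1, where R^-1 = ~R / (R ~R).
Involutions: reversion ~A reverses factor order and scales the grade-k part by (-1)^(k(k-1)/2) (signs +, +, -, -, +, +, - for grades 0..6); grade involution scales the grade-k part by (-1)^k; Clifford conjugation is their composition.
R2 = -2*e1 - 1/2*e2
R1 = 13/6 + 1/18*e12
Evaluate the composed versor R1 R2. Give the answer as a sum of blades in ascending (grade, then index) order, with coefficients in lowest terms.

Distribute over the terms of R1 (each basis-blade product reordered to ascending indices, repeated generators contracted through their squares):
(13/6) R2 = -13/3*e1 - 13/12*e2
(1/18*e12) R2 = 1/36*e1 + 1/9*e2
Summing the partial products and collecting blades:
Answer: -155/36*e1 - 35/36*e2


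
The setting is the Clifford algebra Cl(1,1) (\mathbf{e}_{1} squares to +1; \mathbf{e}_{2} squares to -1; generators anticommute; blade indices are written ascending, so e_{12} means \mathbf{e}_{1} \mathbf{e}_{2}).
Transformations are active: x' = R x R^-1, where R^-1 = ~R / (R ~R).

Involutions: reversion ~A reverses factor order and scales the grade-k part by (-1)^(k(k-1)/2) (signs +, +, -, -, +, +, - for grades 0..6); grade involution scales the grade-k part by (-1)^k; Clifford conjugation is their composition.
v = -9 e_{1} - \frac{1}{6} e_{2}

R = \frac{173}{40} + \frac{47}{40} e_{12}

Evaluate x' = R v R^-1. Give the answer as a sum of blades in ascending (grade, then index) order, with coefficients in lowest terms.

~R = \frac{173}{40} - \frac{47}{40} e_{12}, and R ~R = \frac{693}{40}, so R^-1 = ~R / (\frac{693}{40}).
R v = -\frac{1859}{48} e_{1} + \frac{473}{48} e_{2}
Answer: -\frac{15629}{1512} e_{1} + \frac{7691}{1512} e_{2}


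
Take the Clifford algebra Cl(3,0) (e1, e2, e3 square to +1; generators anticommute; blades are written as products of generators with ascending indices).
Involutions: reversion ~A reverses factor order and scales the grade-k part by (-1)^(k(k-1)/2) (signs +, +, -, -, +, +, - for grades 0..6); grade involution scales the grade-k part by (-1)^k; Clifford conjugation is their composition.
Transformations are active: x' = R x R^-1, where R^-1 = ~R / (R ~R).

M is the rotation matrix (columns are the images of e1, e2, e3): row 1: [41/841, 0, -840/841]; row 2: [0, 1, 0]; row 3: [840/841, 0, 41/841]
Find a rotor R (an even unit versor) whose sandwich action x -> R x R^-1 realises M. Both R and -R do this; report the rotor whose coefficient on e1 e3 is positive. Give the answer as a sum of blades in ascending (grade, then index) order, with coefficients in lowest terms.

Method: write R = a + b12*e1 e2 + b13*e1 e3 + b23*e2 e3 with a^2 + b12^2 + b13^2 + b23^2 = 1 (so R^-1 = ~R). Expanding the columns R e_j ~R gives tr M = 4a^2 - 1 and, from the antisymmetric part, M21 - M12 = -4a*b12, M13 - M31 = 4a*b13, M32 - M23 = -4a*b23.
Here tr M = 923/841, so a^2 = (1 + tr M)/4 = 441/841 and a = ±21/29. Taking a = 21/29: M21 - M12 = 0, M13 - M31 = -1680/841, M32 - M23 = 0, giving b12 = 0, b13 = -20/29, b23 = 0, i.e. R = 21/29 - 20/29*e1 e3.
Its e1 e3 coefficient is negative, so report the other preimage -R.
Answer: -21/29 + 20/29*e1 e3. Sheet selection: the two-to-one cover makes ±R indistinguishable at the matrix level (trace 923/841), so uniqueness comes from the required sign on e1 e3.


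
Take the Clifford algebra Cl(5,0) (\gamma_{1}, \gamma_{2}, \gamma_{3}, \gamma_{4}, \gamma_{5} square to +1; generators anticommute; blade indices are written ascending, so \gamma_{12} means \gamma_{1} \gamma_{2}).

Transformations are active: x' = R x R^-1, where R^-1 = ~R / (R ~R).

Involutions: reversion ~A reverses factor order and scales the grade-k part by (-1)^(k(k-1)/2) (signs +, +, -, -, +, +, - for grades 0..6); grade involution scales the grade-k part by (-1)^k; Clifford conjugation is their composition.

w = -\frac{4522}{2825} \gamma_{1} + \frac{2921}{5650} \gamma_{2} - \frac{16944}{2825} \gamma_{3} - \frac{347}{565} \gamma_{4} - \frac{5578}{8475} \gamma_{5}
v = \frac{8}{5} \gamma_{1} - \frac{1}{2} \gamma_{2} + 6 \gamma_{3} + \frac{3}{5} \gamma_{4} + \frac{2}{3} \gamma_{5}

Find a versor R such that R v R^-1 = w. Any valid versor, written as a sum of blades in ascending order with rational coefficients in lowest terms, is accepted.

Construction: equal norms (both \frac{35653}{900}) license R = v + w = -\frac{2}{2825} \gamma_{1} + \frac{48}{2825} \gamma_{2} + \frac{6}{2825} \gamma_{3} - \frac{8}{565} \gamma_{4} + \frac{24}{2825} \gamma_{5} — nothing changes along that direction, while (v - w)/2 changes sign, so v maps onto w.
Answer: -\frac{2}{2825} \gamma_{1} + \frac{48}{2825} \gamma_{2} + \frac{6}{2825} \gamma_{3} - \frac{8}{565} \gamma_{4} + \frac{24}{2825} \gamma_{5}


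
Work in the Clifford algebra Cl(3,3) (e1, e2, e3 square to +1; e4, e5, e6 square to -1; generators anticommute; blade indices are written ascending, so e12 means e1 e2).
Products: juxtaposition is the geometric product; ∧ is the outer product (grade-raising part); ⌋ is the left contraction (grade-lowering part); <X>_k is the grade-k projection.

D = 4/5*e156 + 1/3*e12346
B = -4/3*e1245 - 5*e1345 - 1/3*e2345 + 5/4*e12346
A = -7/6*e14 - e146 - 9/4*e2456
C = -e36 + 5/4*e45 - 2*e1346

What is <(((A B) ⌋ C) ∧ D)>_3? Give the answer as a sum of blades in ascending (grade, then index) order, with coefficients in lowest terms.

step 1: 3*e16 + 5/4*e23 - 14/9*e25 - 35/6*e35 - 3/4*e36 - 45/16*e135 - 35/24*e236 - 4/3*e256 - 5*e356 - 7/18*e1235 + 45/4*e1236 - 1/3*e12356
step 2: 3/4 - 3/2*e14 - 6*e34
step 3: 3/5*e156 + 1/4*e12346 - 24/5*e13456
step 4: 3/5*e156
Answer: 3/5*e156


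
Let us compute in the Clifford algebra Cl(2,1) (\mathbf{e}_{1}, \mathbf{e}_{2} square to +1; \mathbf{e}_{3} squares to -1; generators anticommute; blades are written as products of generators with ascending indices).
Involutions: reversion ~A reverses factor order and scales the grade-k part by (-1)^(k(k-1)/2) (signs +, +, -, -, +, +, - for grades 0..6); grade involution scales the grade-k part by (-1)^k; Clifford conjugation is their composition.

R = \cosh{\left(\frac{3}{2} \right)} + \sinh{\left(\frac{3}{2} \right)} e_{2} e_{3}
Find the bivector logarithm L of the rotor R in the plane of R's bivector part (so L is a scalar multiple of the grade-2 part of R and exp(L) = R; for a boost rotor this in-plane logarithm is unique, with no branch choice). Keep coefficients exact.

The scalar part of R is \cosh{\left(\frac{3}{2} \right)}, giving the rapidity magnitude (cosh is even); the bivector part supplies orientation, its quotient by sinh of the rapidity is the plane, and L = rapidity * plane — unique in that plane, since flipping both signs leaves L unchanged.
Concretely: cosh(rapidity) = \cosh{\left(\frac{3}{2} \right)} gives rapidity = ±\frac{3}{2}, and since rapidity/sinh(rapidity) is even the sign is immaterial: L = (rapidity/sinh(rapidity)) * <R>_2 = (\frac{3}{2 \sinh{\left(\frac{3}{2} \right)}}) * <R>_2.
Answer: \frac{3}{2} e_{2} e_{3}


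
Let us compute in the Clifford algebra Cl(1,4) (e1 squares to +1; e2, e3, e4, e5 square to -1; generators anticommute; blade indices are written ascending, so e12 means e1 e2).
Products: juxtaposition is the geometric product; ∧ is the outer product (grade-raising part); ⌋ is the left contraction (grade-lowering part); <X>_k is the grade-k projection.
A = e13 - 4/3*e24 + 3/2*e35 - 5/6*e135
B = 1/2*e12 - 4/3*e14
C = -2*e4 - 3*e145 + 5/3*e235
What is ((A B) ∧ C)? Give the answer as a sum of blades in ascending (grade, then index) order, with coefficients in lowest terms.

step 1: -16/9*e12 - 2/3*e14 + 1/2*e23 + 4/3*e34 - 5/12*e235 - 10/9*e345 + 3/4*e1235 + 2*e1345
step 2: 32/9*e124 - e234 - 5/6*e2345 - 10/9*e12345
Answer: 32/9*e124 - e234 - 5/6*e2345 - 10/9*e12345


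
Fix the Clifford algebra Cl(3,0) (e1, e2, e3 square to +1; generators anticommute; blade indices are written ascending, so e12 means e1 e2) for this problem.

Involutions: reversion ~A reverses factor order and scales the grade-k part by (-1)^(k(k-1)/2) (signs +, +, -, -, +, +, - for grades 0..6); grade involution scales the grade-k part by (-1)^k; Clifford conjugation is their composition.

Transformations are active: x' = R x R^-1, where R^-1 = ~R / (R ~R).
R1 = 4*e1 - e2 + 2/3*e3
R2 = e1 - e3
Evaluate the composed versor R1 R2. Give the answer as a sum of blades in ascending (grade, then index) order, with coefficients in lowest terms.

Distribute over the terms of R2 (each basis-blade product reordered to ascending indices, repeated generators contracted through their squares):
R1 (e1) = 4 + e12 - 2/3*e13
R1 (-e3) = -2/3 - 4*e13 + e23
Summing the partial products and collecting blades:
Answer: 10/3 + e12 - 14/3*e13 + e23


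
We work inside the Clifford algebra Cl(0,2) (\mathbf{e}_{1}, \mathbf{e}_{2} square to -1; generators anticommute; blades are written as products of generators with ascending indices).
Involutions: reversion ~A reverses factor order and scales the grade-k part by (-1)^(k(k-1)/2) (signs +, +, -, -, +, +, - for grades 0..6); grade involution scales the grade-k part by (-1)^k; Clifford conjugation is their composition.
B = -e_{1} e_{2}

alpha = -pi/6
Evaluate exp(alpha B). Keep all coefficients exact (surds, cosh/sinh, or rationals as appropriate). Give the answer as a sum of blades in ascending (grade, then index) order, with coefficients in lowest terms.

B^2 = (-1)^2*(e_{1} e_{2})^2 = 1*(-1) = -1 (a basis 2-blade squares to minus the product of its generators' squares).
B^2 = -1 — the series telescopes trigonometrically here: l = 1, alpha*l = - \frac{\pi}{6}, so exp(alpha B) = cos(- \frac{\pi}{6}) + (sin(- \frac{\pi}{6})/1)*B = \frac{\sqrt{3}}{2} + (- \frac{1}{2})*B.
Answer: \frac{\sqrt{3}}{2} + \frac{1}{2} e_{1} e_{2}


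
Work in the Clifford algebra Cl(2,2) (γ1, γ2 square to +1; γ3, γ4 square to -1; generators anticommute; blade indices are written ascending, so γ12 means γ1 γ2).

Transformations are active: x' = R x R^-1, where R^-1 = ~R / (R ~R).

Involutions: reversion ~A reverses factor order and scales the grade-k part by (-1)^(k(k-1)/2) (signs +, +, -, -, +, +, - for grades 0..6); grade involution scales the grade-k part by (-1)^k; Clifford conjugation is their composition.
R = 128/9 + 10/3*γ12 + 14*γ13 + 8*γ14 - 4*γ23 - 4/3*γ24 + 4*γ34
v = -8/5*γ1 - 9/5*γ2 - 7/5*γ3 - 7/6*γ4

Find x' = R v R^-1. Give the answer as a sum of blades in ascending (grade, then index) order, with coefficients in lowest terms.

~R = 128/9 - 10/3*γ12 - 14*γ13 - 8*γ14 + 4*γ23 + 4/3*γ24 - 4*γ34, and R ~R = -3920/81, so R^-1 = ~R / (-3920/81).
R v = 8/45*γ1 - 1234/45*γ2 - 2/45*γ3 - 1592/135*γ4 + 404/15*γ123 + 569/45*γ124 - 173/15*γ134 - 22/5*γ234
Answer: -428/245*γ1 - 274/245*γ2 + 1576/1225*γ3 + 431/1050*γ4


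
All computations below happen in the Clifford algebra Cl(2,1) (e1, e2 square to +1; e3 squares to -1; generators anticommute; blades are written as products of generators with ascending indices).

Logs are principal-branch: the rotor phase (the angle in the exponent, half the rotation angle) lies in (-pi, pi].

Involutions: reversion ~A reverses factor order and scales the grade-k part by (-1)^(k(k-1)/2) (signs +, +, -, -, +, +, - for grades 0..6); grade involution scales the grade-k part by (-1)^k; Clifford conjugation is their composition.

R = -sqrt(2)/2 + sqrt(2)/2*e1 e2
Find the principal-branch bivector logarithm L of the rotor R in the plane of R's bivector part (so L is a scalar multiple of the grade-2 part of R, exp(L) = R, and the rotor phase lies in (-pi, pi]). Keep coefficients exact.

The scalar part of R is -sqrt(2)/2, which pins the rotor phase on the principal branch; dividing the bivector part by the sine of that phase recovers the unit plane, and L is the phase times that plane.
Concretely: cos(phase) = -sqrt(2)/2 gives phase = ±3*pi/4, and since phase/sin(phase) is even the sign is immaterial: L = (phase/sin(phase)) * <R>_2 = (3*sqrt(2)*pi/4) * <R>_2.
Answer: 3*pi/4*e1 e2


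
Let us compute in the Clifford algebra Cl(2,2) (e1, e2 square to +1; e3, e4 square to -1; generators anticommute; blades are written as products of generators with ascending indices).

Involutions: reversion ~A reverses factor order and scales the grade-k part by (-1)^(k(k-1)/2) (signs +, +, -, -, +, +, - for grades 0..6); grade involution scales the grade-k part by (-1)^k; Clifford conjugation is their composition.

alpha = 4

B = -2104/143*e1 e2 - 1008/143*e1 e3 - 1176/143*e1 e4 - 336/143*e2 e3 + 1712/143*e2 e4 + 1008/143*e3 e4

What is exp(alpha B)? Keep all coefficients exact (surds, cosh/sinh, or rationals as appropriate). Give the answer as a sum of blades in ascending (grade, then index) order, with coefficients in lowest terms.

B^2 term by term: the squares give (-2104/143)^2*(e1 e2)^2 + (-1008/143)^2*(e1 e3)^2 + (-1176/143)^2*(e1 e4)^2 + (-336/143)^2*(e2 e3)^2 + (1712/143)^2*(e2 e4)^2 + (1008/143)^2*(e3 e4)^2 = 4426816/20449*(-1) + 1016064/20449*(+1) + 1382976/20449*(+1) + 112896/20449*(+1) + 2930944/20449*(+1) + 1016064/20449*(-1) = 0 (each basis 2-blade squares to minus the product of its generators' squares); cross terms between blades sharing an index anticommute and cancel; the commuting (index-disjoint) pairs give grade-4 terms 2*c*c'*(blade product), which cancel blade by blade — e1 e2 e3 e4: -4241664/20449 + 3451392/20449 + 790272/20449 = 0 — confirming B is simple. So B^2 = 0.
B^2 = 0, so the series truncates immediately: exp(alpha B) = 1 + alpha B (parabolic case).
Answer: 1 - 8416/143*e1 e2 - 4032/143*e1 e3 - 4704/143*e1 e4 - 1344/143*e2 e3 + 6848/143*e2 e4 + 4032/143*e3 e4


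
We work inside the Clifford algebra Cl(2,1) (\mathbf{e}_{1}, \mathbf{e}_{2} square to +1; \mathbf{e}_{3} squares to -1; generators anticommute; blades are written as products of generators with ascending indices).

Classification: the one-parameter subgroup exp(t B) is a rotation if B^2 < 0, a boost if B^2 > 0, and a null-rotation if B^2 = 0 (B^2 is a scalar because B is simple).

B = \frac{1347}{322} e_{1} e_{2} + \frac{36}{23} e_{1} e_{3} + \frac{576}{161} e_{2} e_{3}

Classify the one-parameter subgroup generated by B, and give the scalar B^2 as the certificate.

B^2 term by term: the squares give (\frac{1347}{322})^2*(e_{1} e_{2})^2 + (\frac{36}{23})^2*(e_{1} e_{3})^2 + (\frac{576}{161})^2*(e_{2} e_{3})^2 = \frac{1814409}{103684}*(-1) + \frac{1296}{529}*(+1) + \frac{331776}{25921}*(+1) = -\frac{9}{4} (each basis 2-blade squares to minus the product of its generators' squares); cross terms between blades sharing an index anticommute and cancel. So B^2 = -\frac{9}{4}.
Answer: rotation, certificate B^2 = -\frac{9}{4}. Why this suffices: the scalar -\frac{9}{4} survives any versor conjugation, so its sign alone determines the class however B is presented.


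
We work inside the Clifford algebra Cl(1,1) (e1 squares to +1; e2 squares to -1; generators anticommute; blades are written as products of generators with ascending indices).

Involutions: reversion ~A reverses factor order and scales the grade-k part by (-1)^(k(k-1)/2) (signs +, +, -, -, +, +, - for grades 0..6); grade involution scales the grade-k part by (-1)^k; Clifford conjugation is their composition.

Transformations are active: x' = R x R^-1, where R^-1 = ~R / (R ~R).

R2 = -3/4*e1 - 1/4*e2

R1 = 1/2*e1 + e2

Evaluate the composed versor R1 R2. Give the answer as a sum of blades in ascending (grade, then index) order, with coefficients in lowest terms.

Distribute over the terms of R1 (each basis-blade product reordered to ascending indices, repeated generators contracted through their squares):
(1/2*e1) R2 = -3/8 - 1/8*e1 e2
(e2) R2 = 1/4 + 3/4*e1 e2
Summing the partial products and collecting blades:
Answer: -1/8 + 5/8*e1 e2


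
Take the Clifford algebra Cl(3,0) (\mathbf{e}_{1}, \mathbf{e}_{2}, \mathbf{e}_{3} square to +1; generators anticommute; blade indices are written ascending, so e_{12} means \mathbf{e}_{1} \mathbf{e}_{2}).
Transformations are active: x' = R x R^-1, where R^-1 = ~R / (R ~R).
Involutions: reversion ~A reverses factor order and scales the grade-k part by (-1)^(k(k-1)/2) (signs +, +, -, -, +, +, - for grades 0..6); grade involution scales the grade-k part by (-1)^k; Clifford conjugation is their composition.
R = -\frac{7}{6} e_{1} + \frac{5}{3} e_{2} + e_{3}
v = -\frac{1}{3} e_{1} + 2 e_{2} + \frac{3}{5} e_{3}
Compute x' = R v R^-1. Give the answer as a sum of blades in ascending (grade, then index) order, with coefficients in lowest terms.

~R = -\frac{7}{6} e_{1} + \frac{5}{3} e_{2} + e_{3}, and R ~R = \frac{185}{36}, so R^-1 = ~R / (\frac{185}{36}).
R v = \frac{389}{90} - \frac{16}{9} e_{12} - \frac{11}{30} e_{13} - e_{23}
Answer: -\frac{1507}{925} e_{1} + \frac{446}{555} e_{2} + \frac{1001}{925} e_{3}


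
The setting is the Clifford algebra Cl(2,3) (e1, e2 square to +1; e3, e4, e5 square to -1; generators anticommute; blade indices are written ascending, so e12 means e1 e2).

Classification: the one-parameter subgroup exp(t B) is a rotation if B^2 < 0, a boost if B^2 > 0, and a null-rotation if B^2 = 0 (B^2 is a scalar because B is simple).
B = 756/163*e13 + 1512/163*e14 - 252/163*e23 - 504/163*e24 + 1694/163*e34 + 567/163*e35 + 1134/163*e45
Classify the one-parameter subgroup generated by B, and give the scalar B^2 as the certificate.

B^2 term by term: the squares give (756/163)^2*(e13)^2 + (1512/163)^2*(e14)^2 + (-252/163)^2*(e23)^2 + (-504/163)^2*(e24)^2 + (1694/163)^2*(e34)^2 + (567/163)^2*(e35)^2 + (1134/163)^2*(e45)^2 = 571536/26569*(+1) + 2286144/26569*(+1) + 63504/26569*(+1) + 254016/26569*(+1) + 2869636/26569*(-1) + 321489/26569*(-1) + 1285956/26569*(-1) = -49 (each basis 2-blade squares to minus the product of its generators' squares); cross terms between blades sharing an index anticommute and cancel; the commuting (index-disjoint) pairs give grade-4 terms 2*c*c'*(blade product), which cancel blade by blade — e1234: 762048/26569 - 762048/26569 = 0; e1345: 1714608/26569 - 1714608/26569 = 0; e2345: -571536/26569 + 571536/26569 = 0 — confirming B is simple. So B^2 = -49.
Answer: rotation, certificate B^2 = -49. B^2 = -49 is basis-independent, so its sign is the whole story.


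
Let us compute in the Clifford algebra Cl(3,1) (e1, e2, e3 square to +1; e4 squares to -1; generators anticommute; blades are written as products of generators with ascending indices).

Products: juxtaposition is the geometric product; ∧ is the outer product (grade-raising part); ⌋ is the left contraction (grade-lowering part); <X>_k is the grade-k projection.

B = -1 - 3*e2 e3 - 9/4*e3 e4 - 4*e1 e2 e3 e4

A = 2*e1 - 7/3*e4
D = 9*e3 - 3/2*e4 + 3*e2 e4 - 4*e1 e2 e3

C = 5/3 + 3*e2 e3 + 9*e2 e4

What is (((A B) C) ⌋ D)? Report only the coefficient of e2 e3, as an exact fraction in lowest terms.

step 1: -2*e1 + 21/4*e3 + 7/3*e4 + 10/3*e1 e2 e3 - 9/2*e1 e3 e4 - e2 e3 e4
step 2: -40/3*e1 + 21/4*e2 + 71/4*e3 + 62/9*e4 + 721/18*e1 e2 e3 - 9/2*e1 e2 e4 - 75/2*e1 e3 e4 - 503/12*e2 e3 e4
step 3: 11891/36 + 62/3*e2 + 63/4*e4 - 71*e1 e2 + 21*e1 e3 + 160/3*e2 e3
Answer: 160/3


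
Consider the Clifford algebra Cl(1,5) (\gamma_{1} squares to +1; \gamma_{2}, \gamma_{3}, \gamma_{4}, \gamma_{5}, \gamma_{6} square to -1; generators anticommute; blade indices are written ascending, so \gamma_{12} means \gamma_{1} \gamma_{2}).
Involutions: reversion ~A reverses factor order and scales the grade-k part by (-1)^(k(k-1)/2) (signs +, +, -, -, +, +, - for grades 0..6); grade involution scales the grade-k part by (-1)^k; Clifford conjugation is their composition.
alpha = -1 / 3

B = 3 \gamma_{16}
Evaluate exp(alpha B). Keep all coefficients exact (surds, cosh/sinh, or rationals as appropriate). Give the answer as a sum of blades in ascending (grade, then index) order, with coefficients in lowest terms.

B^2 = (3)^2*(\gamma_{16})^2 = 9*(+1) = 9 (a basis 2-blade squares to minus the product of its generators' squares).
B^2 = 9 — a positive square means the series sums to a boost: l = 3, alpha*l = -1, so exp(alpha B) = cosh(-1) + (sinh(-1)/3)*B = \cosh{\left(1 \right)} + (- \frac{\sinh{\left(1 \right)}}{3})*B.
Answer: \cosh{\left(1 \right)} - \sinh{\left(1 \right)} \gamma_{16}


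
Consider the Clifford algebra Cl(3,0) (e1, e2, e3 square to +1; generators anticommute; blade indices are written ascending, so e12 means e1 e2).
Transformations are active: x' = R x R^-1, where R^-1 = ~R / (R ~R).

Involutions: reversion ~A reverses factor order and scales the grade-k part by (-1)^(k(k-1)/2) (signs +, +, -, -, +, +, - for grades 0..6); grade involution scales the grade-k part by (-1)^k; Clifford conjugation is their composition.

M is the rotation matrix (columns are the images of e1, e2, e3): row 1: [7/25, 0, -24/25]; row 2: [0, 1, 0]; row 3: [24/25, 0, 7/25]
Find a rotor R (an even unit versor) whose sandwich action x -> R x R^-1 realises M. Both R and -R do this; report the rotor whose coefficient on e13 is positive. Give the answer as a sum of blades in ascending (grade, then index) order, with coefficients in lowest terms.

Method: write R = a + b12*e12 + b13*e13 + b23*e23 with a^2 + b12^2 + b13^2 + b23^2 = 1 (so R^-1 = ~R). Expanding the columns R e_j ~R gives tr M = 4a^2 - 1 and, from the antisymmetric part, M21 - M12 = -4a*b12, M13 - M31 = 4a*b13, M32 - M23 = -4a*b23.
Here tr M = 39/25, so a^2 = (1 + tr M)/4 = 16/25 and a = ±4/5. Taking a = 4/5: M21 - M12 = 0, M13 - M31 = -48/25, M32 - M23 = 0, giving b12 = 0, b13 = -3/5, b23 = 0, i.e. R = 4/5 - 3/5*e13.
Its e13 coefficient is negative, so report the other preimage -R.
Answer: -4/5 + 3/5*e13. Uniqueness: Spin(3) -> SO(3) maps R and -R to the same rotation of trace 39/25; fixing the sign of the e13 coefficient removes the ambiguity.


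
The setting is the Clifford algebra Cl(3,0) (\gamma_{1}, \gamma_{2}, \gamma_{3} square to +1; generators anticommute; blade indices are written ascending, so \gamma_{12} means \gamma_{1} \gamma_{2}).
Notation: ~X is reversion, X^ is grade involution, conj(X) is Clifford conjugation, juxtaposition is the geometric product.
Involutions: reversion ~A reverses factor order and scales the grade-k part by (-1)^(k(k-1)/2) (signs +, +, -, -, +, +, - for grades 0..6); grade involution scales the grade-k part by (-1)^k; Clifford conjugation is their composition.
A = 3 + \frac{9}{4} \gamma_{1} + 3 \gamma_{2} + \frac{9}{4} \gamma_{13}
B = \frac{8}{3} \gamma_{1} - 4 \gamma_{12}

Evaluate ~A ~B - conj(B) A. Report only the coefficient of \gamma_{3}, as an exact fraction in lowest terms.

first term: 6 - 4 \gamma_{1} + 9 \gamma_{2} + 6 \gamma_{3} + 4 \gamma_{12} - 9 \gamma_{23}
second term: -6 + 4 \gamma_{1} - 9 \gamma_{2} - 6 \gamma_{3} + 4 \gamma_{12} - 9 \gamma_{23}
Answer: 12


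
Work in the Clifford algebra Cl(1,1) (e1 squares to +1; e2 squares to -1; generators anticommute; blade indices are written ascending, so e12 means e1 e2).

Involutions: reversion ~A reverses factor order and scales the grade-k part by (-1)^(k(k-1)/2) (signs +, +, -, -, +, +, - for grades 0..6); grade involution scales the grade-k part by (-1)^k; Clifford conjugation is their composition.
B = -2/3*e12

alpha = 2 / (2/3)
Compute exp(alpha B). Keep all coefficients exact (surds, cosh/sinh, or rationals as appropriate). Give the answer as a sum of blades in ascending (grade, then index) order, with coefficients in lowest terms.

B^2 = (-2/3)^2*(e12)^2 = 4/9*(+1) = 4/9 (a basis 2-blade squares to minus the product of its generators' squares).
B^2 = 4/9 — the series telescopes hyperbolically here: l = 2/3, alpha*l = 2, so exp(alpha B) = cosh(2) + (sinh(2)/(2/3))*B = cosh(2) + (3*sinh(2)/2)*B.
Answer: cosh(2) - sinh(2)*e12


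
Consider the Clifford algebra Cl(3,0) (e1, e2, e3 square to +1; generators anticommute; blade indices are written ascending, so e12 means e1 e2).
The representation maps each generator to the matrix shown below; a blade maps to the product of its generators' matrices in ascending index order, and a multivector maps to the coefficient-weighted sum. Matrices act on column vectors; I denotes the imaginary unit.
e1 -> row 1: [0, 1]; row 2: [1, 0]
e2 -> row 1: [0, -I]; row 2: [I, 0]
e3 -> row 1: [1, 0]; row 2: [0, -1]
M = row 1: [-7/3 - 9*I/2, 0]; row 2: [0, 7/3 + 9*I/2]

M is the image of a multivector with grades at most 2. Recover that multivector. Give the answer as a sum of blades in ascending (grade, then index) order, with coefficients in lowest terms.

Method: 1, rho(e1), rho(e2), rho(e3) form a trace-orthogonal basis of the 2x2 complex matrices (tr(X Y) = 2 if X = Y, else 0), so M = m0*1 + m1*rho(e1) + m2*rho(e2) + m3*rho(e3) with m0 = tr(M)/2 = 0, m1 = tr(M rho(e1))/2 = 0, m2 = tr(M rho(e2))/2 = 0, m3 = tr(M rho(e3))/2 = -7/3 - 9*I/2.
Multiplying table entries, the bivector images are rho(e12) = I*rho(e3), rho(e13) = -I*rho(e2), rho(e23) = I*rho(e1); with real blade coefficients the real parts of m0..m3 are the coefficients of 1, e1, e2, e3 and the imaginary parts give the bivectors (e23: Im m1, e13: -Im m2, e12: Im m3).
Answer: -7/3*e3 - 9/2*e12


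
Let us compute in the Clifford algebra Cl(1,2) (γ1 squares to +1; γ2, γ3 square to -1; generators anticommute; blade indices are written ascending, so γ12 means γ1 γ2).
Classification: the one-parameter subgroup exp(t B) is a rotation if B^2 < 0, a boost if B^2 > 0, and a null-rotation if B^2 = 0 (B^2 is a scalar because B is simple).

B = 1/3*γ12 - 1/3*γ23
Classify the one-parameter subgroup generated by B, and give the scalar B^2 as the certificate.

B^2 term by term: the squares give (1/3)^2*(γ12)^2 + (-1/3)^2*(γ23)^2 = 1/9*(+1) + 1/9*(-1) = 0 (each basis 2-blade squares to minus the product of its generators' squares); cross terms between blades sharing an index anticommute and cancel. So B^2 = 0.
Answer: null-rotation, certificate B^2 = 0. The invariant at work: B^2 = 0 is unchanged by conjugation, hence its sign classifies the subgroup whatever basis B is written in.


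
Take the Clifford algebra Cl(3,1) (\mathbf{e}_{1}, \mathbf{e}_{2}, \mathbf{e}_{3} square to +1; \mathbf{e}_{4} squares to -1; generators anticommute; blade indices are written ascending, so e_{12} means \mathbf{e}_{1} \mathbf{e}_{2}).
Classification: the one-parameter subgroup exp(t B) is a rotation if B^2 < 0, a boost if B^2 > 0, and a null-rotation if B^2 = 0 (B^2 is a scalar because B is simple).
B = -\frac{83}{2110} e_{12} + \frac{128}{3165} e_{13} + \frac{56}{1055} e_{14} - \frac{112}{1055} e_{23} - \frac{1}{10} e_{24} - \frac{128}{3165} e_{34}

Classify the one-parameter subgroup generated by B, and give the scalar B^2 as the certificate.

B^2 term by term: the squares give (-\frac{83}{2110})^2*(e_{12})^2 + (\frac{128}{3165})^2*(e_{13})^2 + (\frac{56}{1055})^2*(e_{14})^2 + (-\frac{112}{1055})^2*(e_{23})^2 + (-\frac{1}{10})^2*(e_{24})^2 + (-\frac{128}{3165})^2*(e_{34})^2 = \frac{6889}{4452100}*(-1) + \frac{16384}{10017225}*(-1) + \frac{3136}{1113025}*(+1) + \frac{12544}{1113025}*(-1) + \frac{1}{100}*(+1) + \frac{16384}{10017225}*(+1) = 0 (each basis 2-blade squares to minus the product of its generators' squares); cross terms between blades sharing an index anticommute and cancel; the commuting (index-disjoint) pairs give grade-4 terms 2*c*c'*(blade product), which cancel blade by blade — e_{1234}: \frac{10624}{3339075} + \frac{128}{15825} - \frac{12544}{1113025} = 0 — confirming B is simple. So B^2 = 0.
Answer: null-rotation, certificate B^2 = 0. The class reads off the invariant scalar 0 directly.


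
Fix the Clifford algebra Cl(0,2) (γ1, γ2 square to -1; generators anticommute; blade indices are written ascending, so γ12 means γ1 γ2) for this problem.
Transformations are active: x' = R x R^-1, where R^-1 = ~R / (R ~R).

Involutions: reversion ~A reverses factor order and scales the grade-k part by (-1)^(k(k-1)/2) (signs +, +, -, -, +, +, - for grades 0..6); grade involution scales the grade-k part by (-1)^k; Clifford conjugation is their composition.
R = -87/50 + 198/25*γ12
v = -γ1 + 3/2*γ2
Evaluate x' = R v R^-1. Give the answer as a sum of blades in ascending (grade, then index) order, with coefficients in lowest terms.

~R = -87/50 - 198/25*γ12, and R ~R = 32877/500, so R^-1 = ~R / (32877/500).
R v = -507/50*γ1 - 1053/100*γ2
Answer: 2159/1405*γ1 - 2649/2810*γ2


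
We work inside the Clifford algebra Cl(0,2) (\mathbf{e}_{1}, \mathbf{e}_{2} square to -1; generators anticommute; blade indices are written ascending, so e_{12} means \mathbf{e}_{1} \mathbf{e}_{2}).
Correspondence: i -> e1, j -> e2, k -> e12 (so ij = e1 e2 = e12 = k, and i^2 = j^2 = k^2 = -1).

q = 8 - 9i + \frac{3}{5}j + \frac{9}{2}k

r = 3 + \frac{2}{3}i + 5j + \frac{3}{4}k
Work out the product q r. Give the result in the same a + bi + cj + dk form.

In blades: q = 8 - 9 e_{1} + \frac{3}{5} e_{2} + \frac{9}{2} e_{12}, r = 3 + \frac{2}{3} e_{1} + 5 e_{2} + \frac{3}{4} e_{12}.
Distribute q over r term by term (generator squares from the signature, products reordered to ascending indices): (8)*r = 24 + \frac{16}{3} e_{1} + 40 e_{2} + 6 e_{12}; (-9 e_{1})*r = 6 - 27 e_{1} + \frac{27}{4} e_{2} - 45 e_{12}; (\frac{3}{5} e_{2})*r = -3 + \frac{9}{20} e_{1} + \frac{9}{5} e_{2} - \frac{2}{5} e_{12}; (\frac{9}{2} e_{12})*r = -\frac{27}{8} - \frac{45}{2} e_{1} + 3 e_{2} + \frac{27}{2} e_{12}.
Sum: \frac{189}{8} - \frac{2623}{60} e_{1} + \frac{1031}{20} e_{2} - \frac{259}{10} e_{12}; translating back through the correspondence:
Answer: \frac{189}{8} - \frac{2623}{60}i + \frac{1031}{20}j - \frac{259}{10}k


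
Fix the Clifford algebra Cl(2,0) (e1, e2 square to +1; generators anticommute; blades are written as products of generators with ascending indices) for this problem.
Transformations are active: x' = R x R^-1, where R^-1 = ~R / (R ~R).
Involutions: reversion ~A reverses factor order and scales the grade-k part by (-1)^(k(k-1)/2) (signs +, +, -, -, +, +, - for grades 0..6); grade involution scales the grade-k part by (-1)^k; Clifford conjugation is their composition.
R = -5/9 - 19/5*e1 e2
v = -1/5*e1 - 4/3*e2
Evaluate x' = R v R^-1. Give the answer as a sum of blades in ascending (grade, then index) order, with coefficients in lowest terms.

~R = -5/9 + 19/5*e1 e2, and R ~R = 29866/2025, so R^-1 = ~R / (29866/2025).
R v = 233/45*e1 - 13/675*e2
Answer: -14192/74665*e1 + 59797/44799*e2


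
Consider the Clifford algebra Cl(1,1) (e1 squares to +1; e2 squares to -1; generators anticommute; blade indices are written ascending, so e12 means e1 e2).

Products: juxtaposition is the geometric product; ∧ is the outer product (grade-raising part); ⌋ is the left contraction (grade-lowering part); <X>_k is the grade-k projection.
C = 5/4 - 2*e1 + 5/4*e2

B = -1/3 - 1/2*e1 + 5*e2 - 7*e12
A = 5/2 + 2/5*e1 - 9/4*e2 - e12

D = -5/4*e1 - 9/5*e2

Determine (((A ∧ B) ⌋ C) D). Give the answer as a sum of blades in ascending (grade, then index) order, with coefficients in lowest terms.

step 1: -5/6 - 83/60*e1 + 53/4*e2 - 391/24*e12
step 2: -1187/80 + 5/3*e1 - 25/24*e2
step 3: -95/24 + 1187/64*e1 + 10683/400*e2 - 413/96*e12
Answer: -95/24 + 1187/64*e1 + 10683/400*e2 - 413/96*e12


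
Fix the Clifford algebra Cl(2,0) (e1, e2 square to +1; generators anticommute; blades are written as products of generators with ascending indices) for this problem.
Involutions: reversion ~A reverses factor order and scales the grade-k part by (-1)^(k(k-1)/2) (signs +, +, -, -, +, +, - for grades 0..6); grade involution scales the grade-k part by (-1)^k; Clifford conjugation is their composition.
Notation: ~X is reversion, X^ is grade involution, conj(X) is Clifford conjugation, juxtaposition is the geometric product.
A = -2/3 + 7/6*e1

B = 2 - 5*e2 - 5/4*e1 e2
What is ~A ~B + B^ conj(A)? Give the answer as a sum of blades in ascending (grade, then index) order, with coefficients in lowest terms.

first term: -4/3 + 7/3*e1 + 115/24*e2 - 20/3*e1 e2
second term: -4/3 - 7/3*e1 - 115/24*e2 + 20/3*e1 e2
Answer: -8/3


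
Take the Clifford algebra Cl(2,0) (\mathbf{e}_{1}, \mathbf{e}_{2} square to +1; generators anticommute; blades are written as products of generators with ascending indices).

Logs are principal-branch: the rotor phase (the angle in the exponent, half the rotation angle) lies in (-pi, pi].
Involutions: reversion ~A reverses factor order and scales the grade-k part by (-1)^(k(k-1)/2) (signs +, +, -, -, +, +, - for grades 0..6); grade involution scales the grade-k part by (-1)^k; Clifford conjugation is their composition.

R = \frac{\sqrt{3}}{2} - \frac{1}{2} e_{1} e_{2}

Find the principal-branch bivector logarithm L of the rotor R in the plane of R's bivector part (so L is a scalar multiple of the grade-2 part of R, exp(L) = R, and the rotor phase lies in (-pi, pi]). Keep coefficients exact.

The scalar part of R is \frac{\sqrt{3}}{2}, and that scalar determines the rotor phase on the principal branch; recovering the unit plane as bivector-part over sine of the phase gives L = phase * plane.
Concretely: cos(phase) = \frac{\sqrt{3}}{2} gives phase = ±\frac{\pi}{6}, and since phase/sin(phase) is even the sign is immaterial: L = (phase/sin(phase)) * <R>_2 = (\frac{\pi}{3}) * <R>_2.
Answer: - \frac{\pi}{6} e_{1} e_{2}


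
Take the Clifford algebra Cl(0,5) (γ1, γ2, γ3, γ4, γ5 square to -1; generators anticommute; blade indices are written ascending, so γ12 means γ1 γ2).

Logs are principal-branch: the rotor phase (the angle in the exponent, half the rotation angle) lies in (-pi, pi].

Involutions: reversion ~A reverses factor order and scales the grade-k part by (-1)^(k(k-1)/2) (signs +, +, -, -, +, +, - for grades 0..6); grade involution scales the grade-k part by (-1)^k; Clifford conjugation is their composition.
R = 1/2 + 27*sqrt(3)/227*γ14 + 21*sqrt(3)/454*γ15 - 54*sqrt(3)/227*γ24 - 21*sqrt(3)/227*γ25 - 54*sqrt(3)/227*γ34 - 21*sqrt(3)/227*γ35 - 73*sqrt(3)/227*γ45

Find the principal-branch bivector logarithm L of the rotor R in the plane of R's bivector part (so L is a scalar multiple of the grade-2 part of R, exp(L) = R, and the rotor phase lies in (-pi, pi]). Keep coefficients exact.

The scalar part of R is 1/2, so the principal-branch rotor phase is pinned; divide the bivector part by its sine to get the unit plane — L is the phase times that plane.
Concretely: cos(phase) = 1/2 gives phase = ±pi/3, and since phase/sin(phase) is even the sign is immaterial: L = (phase/sin(phase)) * <R>_2 = (2*sqrt(3)*pi/9) * <R>_2.
Answer: 18*pi/227*γ14 + 7*pi/227*γ15 - 36*pi/227*γ24 - 14*pi/227*γ25 - 36*pi/227*γ34 - 14*pi/227*γ35 - 146*pi/681*γ45


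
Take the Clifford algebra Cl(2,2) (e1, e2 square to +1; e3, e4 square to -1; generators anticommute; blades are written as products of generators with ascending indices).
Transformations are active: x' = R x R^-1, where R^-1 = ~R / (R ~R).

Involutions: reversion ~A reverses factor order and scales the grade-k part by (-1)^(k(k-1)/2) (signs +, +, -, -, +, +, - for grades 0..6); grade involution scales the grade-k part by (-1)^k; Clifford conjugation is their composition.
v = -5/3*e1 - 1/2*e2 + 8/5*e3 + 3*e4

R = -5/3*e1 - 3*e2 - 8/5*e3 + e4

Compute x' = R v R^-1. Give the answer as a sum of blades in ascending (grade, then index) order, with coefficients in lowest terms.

~R = -5/3*e1 - 3*e2 - 8/5*e3 + e4, and R ~R = 1849/225, so R^-1 = ~R / (1849/225).
R v = 1727/450 - 25/6*e1 e2 - 16/3*e1 e3 - 10/3*e1 e4 - 28/5*e2 e3 - 17/2*e2 e4 - 32/5*e3 e4
Answer: 610/5547*e1 - 8513/3698*e2 - 28608/9245*e3 - 3820/1849*e4


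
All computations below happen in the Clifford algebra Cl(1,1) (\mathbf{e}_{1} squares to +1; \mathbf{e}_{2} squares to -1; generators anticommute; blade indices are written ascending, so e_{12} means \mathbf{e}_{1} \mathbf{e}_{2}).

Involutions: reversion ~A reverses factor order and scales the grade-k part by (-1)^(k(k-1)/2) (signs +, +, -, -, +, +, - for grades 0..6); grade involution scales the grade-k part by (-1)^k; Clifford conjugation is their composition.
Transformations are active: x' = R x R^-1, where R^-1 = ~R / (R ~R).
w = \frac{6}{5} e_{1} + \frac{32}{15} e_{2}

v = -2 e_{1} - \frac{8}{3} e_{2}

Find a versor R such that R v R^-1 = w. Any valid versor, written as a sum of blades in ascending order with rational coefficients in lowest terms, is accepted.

A norm check does it: q(v) = q(w) = -\frac{28}{9}, hence R = v + w = -\frac{4}{5} e_{1} - \frac{8}{15} e_{2} realises the map — parallel part kept, (v - w)/2 negated, v carried to w.
Answer: -\frac{4}{5} e_{1} - \frac{8}{15} e_{2}


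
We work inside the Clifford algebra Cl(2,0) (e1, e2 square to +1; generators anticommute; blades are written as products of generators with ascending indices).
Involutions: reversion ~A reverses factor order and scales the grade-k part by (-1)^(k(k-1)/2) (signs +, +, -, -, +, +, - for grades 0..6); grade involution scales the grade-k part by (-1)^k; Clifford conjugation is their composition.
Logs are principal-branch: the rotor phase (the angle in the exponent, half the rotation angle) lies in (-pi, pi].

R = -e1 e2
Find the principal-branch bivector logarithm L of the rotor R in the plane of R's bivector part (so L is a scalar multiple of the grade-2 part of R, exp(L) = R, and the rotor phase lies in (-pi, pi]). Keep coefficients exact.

The scalar part of R is 0, which fixes the principal-branch rotor phase; the unit plane is then the bivector part divided by the sine of that phase, and L is that plane scaled by the phase.
Concretely: cos(phase) = 0 gives phase = ±pi/2, and since phase/sin(phase) is even the sign is immaterial: L = (phase/sin(phase)) * <R>_2 = (pi/2) * <R>_2.
Answer: -pi/2*e1 e2


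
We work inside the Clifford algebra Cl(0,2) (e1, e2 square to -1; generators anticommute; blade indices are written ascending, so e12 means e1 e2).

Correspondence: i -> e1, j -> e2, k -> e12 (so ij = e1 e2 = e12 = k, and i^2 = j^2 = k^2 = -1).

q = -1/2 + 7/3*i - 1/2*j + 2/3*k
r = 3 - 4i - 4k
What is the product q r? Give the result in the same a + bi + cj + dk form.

In blades: q = -1/2 + 7/3*e1 - 1/2*e2 + 2/3*e12, r = 3 - 4*e1 - 4*e12.
Distribute q over r term by term (generator squares from the signature, products reordered to ascending indices): (-1/2)*r = -3/2 + 2*e1 + 2*e12; (7/3*e1)*r = 28/3 + 7*e1 + 28/3*e2; (-1/2*e2)*r = 2*e1 - 3/2*e2 - 2*e12; (2/3*e12)*r = 8/3 - 8/3*e2 + 2*e12.
Sum: 21/2 + 11*e1 + 31/6*e2 + 2*e12; translating back through the correspondence:
Answer: 21/2 + 11i + 31/6*j + 2k


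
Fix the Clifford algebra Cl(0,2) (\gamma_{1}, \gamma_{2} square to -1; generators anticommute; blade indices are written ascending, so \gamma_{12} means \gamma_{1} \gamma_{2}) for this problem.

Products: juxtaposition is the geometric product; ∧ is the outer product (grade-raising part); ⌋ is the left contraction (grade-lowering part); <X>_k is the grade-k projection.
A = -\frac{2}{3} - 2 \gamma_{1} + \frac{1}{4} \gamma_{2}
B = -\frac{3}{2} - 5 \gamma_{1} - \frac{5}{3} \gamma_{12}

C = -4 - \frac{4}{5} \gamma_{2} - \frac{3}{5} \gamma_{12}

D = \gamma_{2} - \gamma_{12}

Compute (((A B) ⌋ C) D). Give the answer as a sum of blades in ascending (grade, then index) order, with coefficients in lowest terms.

step 1: -9 + \frac{71}{12} \gamma_{1} - \frac{89}{24} \gamma_{2} + \frac{85}{36} \gamma_{12}
step 2: \frac{689}{20} + \frac{89}{40} \gamma_{1} + \frac{43}{4} \gamma_{2} + \frac{27}{5} \gamma_{12}
step 3: -\frac{107}{20} - \frac{323}{20} \gamma_{1} + \frac{1467}{40} \gamma_{2} - \frac{1289}{40} \gamma_{12}
Answer: -\frac{107}{20} - \frac{323}{20} \gamma_{1} + \frac{1467}{40} \gamma_{2} - \frac{1289}{40} \gamma_{12}
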